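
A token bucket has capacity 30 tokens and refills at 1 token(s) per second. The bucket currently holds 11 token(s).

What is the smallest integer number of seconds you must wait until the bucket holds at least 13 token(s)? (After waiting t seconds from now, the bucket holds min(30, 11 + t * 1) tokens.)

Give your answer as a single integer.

Need 11 + t * 1 >= 13, so t >= 2/1.
Smallest integer t = ceil(2/1) = 2.

Answer: 2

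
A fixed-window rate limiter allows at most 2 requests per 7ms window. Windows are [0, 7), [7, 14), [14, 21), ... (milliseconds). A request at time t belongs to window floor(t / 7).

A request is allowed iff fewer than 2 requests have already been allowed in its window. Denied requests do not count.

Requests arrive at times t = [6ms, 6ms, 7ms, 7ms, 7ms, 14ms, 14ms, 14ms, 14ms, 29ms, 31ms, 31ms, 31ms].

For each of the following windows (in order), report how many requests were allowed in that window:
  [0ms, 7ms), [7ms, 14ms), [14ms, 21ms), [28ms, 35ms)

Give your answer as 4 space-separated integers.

Answer: 2 2 2 2

Derivation:
Processing requests:
  req#1 t=6ms (window 0): ALLOW
  req#2 t=6ms (window 0): ALLOW
  req#3 t=7ms (window 1): ALLOW
  req#4 t=7ms (window 1): ALLOW
  req#5 t=7ms (window 1): DENY
  req#6 t=14ms (window 2): ALLOW
  req#7 t=14ms (window 2): ALLOW
  req#8 t=14ms (window 2): DENY
  req#9 t=14ms (window 2): DENY
  req#10 t=29ms (window 4): ALLOW
  req#11 t=31ms (window 4): ALLOW
  req#12 t=31ms (window 4): DENY
  req#13 t=31ms (window 4): DENY

Allowed counts by window: 2 2 2 2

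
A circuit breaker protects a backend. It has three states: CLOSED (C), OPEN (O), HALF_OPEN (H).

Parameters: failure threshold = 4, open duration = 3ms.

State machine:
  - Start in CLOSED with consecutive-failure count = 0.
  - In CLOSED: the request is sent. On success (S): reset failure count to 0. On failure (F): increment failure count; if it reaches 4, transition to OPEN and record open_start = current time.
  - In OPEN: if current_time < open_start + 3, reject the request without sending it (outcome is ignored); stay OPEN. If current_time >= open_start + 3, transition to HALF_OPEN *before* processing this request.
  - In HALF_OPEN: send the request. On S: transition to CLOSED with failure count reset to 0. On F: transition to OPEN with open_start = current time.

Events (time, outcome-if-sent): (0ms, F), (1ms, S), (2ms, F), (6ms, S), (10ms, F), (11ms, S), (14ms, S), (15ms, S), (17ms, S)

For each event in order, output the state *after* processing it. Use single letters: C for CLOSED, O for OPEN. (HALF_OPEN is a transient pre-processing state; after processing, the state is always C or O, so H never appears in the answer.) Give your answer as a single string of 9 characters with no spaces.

State after each event:
  event#1 t=0ms outcome=F: state=CLOSED
  event#2 t=1ms outcome=S: state=CLOSED
  event#3 t=2ms outcome=F: state=CLOSED
  event#4 t=6ms outcome=S: state=CLOSED
  event#5 t=10ms outcome=F: state=CLOSED
  event#6 t=11ms outcome=S: state=CLOSED
  event#7 t=14ms outcome=S: state=CLOSED
  event#8 t=15ms outcome=S: state=CLOSED
  event#9 t=17ms outcome=S: state=CLOSED

Answer: CCCCCCCCC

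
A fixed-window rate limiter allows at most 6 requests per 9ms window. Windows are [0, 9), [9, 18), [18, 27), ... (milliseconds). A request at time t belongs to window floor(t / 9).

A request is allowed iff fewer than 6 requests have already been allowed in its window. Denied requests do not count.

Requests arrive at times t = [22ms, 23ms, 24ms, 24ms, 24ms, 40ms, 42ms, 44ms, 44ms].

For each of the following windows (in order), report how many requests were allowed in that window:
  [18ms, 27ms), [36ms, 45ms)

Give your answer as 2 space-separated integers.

Processing requests:
  req#1 t=22ms (window 2): ALLOW
  req#2 t=23ms (window 2): ALLOW
  req#3 t=24ms (window 2): ALLOW
  req#4 t=24ms (window 2): ALLOW
  req#5 t=24ms (window 2): ALLOW
  req#6 t=40ms (window 4): ALLOW
  req#7 t=42ms (window 4): ALLOW
  req#8 t=44ms (window 4): ALLOW
  req#9 t=44ms (window 4): ALLOW

Allowed counts by window: 5 4

Answer: 5 4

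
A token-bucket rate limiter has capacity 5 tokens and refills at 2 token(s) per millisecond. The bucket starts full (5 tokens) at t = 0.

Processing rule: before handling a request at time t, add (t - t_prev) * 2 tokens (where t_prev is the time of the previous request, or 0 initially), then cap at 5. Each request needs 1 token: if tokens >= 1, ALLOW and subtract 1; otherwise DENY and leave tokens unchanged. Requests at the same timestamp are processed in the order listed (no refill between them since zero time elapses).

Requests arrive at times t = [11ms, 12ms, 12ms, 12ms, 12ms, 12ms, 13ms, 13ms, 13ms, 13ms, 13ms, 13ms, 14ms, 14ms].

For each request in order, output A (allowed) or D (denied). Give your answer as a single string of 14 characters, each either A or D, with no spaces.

Answer: AAAAAAAADDDDAA

Derivation:
Simulating step by step:
  req#1 t=11ms: ALLOW
  req#2 t=12ms: ALLOW
  req#3 t=12ms: ALLOW
  req#4 t=12ms: ALLOW
  req#5 t=12ms: ALLOW
  req#6 t=12ms: ALLOW
  req#7 t=13ms: ALLOW
  req#8 t=13ms: ALLOW
  req#9 t=13ms: DENY
  req#10 t=13ms: DENY
  req#11 t=13ms: DENY
  req#12 t=13ms: DENY
  req#13 t=14ms: ALLOW
  req#14 t=14ms: ALLOW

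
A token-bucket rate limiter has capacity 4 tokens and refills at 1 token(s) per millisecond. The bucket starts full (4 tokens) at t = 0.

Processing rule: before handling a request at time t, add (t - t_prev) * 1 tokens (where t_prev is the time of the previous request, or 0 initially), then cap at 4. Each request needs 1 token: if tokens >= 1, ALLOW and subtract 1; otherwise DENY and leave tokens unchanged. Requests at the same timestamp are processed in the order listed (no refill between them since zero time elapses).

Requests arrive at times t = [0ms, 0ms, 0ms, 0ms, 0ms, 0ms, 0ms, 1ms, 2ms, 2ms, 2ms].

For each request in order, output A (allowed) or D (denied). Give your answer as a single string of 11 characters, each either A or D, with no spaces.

Simulating step by step:
  req#1 t=0ms: ALLOW
  req#2 t=0ms: ALLOW
  req#3 t=0ms: ALLOW
  req#4 t=0ms: ALLOW
  req#5 t=0ms: DENY
  req#6 t=0ms: DENY
  req#7 t=0ms: DENY
  req#8 t=1ms: ALLOW
  req#9 t=2ms: ALLOW
  req#10 t=2ms: DENY
  req#11 t=2ms: DENY

Answer: AAAADDDAADD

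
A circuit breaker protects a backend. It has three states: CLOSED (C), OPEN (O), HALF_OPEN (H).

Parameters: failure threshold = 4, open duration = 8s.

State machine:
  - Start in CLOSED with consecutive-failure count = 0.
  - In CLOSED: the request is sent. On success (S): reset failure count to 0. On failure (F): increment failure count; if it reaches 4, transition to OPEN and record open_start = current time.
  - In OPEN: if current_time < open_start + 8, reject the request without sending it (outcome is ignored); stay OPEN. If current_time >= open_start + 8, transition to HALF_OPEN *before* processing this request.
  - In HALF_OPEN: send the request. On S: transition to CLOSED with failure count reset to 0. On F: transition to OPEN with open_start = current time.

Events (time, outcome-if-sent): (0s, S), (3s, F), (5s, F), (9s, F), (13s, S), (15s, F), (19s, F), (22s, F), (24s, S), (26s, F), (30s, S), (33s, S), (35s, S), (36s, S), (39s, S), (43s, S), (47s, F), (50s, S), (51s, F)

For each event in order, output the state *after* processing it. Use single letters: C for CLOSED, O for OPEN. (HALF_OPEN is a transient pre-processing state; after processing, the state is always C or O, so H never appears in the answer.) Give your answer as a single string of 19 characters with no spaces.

Answer: CCCCCCCCCCCCCCCCCCC

Derivation:
State after each event:
  event#1 t=0s outcome=S: state=CLOSED
  event#2 t=3s outcome=F: state=CLOSED
  event#3 t=5s outcome=F: state=CLOSED
  event#4 t=9s outcome=F: state=CLOSED
  event#5 t=13s outcome=S: state=CLOSED
  event#6 t=15s outcome=F: state=CLOSED
  event#7 t=19s outcome=F: state=CLOSED
  event#8 t=22s outcome=F: state=CLOSED
  event#9 t=24s outcome=S: state=CLOSED
  event#10 t=26s outcome=F: state=CLOSED
  event#11 t=30s outcome=S: state=CLOSED
  event#12 t=33s outcome=S: state=CLOSED
  event#13 t=35s outcome=S: state=CLOSED
  event#14 t=36s outcome=S: state=CLOSED
  event#15 t=39s outcome=S: state=CLOSED
  event#16 t=43s outcome=S: state=CLOSED
  event#17 t=47s outcome=F: state=CLOSED
  event#18 t=50s outcome=S: state=CLOSED
  event#19 t=51s outcome=F: state=CLOSED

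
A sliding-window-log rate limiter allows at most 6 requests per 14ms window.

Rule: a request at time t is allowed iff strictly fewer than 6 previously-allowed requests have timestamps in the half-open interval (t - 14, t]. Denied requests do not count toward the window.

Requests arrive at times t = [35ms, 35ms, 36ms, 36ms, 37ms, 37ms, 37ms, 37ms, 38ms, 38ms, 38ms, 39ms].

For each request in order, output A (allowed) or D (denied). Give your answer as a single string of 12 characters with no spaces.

Answer: AAAAAADDDDDD

Derivation:
Tracking allowed requests in the window:
  req#1 t=35ms: ALLOW
  req#2 t=35ms: ALLOW
  req#3 t=36ms: ALLOW
  req#4 t=36ms: ALLOW
  req#5 t=37ms: ALLOW
  req#6 t=37ms: ALLOW
  req#7 t=37ms: DENY
  req#8 t=37ms: DENY
  req#9 t=38ms: DENY
  req#10 t=38ms: DENY
  req#11 t=38ms: DENY
  req#12 t=39ms: DENY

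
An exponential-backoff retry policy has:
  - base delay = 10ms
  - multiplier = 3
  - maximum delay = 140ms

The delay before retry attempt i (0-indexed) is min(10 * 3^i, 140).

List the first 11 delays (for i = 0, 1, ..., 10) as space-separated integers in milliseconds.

Answer: 10 30 90 140 140 140 140 140 140 140 140

Derivation:
Computing each delay:
  i=0: min(10*3^0, 140) = 10
  i=1: min(10*3^1, 140) = 30
  i=2: min(10*3^2, 140) = 90
  i=3: min(10*3^3, 140) = 140
  i=4: min(10*3^4, 140) = 140
  i=5: min(10*3^5, 140) = 140
  i=6: min(10*3^6, 140) = 140
  i=7: min(10*3^7, 140) = 140
  i=8: min(10*3^8, 140) = 140
  i=9: min(10*3^9, 140) = 140
  i=10: min(10*3^10, 140) = 140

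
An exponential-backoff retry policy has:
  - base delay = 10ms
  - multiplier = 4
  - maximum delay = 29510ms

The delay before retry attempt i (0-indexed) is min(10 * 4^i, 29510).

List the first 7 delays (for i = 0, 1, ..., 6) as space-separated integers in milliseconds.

Computing each delay:
  i=0: min(10*4^0, 29510) = 10
  i=1: min(10*4^1, 29510) = 40
  i=2: min(10*4^2, 29510) = 160
  i=3: min(10*4^3, 29510) = 640
  i=4: min(10*4^4, 29510) = 2560
  i=5: min(10*4^5, 29510) = 10240
  i=6: min(10*4^6, 29510) = 29510

Answer: 10 40 160 640 2560 10240 29510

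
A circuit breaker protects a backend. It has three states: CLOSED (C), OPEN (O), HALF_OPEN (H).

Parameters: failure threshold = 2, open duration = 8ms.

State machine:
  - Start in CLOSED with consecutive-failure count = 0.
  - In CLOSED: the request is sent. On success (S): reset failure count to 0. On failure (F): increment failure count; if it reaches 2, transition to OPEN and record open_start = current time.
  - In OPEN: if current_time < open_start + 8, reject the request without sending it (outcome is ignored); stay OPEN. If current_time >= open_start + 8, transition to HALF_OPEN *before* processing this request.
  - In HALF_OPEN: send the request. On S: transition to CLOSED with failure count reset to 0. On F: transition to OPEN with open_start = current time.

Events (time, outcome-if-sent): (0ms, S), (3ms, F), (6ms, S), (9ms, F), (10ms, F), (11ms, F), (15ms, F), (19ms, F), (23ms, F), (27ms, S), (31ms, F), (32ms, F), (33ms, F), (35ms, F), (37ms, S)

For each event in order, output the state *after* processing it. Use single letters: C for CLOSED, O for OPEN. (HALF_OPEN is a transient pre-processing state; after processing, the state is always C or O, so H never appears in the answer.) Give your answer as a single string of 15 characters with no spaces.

Answer: CCCCOOOOOCCOOOO

Derivation:
State after each event:
  event#1 t=0ms outcome=S: state=CLOSED
  event#2 t=3ms outcome=F: state=CLOSED
  event#3 t=6ms outcome=S: state=CLOSED
  event#4 t=9ms outcome=F: state=CLOSED
  event#5 t=10ms outcome=F: state=OPEN
  event#6 t=11ms outcome=F: state=OPEN
  event#7 t=15ms outcome=F: state=OPEN
  event#8 t=19ms outcome=F: state=OPEN
  event#9 t=23ms outcome=F: state=OPEN
  event#10 t=27ms outcome=S: state=CLOSED
  event#11 t=31ms outcome=F: state=CLOSED
  event#12 t=32ms outcome=F: state=OPEN
  event#13 t=33ms outcome=F: state=OPEN
  event#14 t=35ms outcome=F: state=OPEN
  event#15 t=37ms outcome=S: state=OPEN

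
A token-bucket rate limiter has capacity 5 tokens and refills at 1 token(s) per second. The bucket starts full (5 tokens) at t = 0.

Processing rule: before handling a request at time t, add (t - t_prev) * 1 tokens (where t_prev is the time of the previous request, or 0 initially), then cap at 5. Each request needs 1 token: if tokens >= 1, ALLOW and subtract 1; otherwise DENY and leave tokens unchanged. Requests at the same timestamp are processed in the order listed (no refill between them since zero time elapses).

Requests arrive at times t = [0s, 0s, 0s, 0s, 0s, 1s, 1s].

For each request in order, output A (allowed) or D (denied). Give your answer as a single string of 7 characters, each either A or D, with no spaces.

Simulating step by step:
  req#1 t=0s: ALLOW
  req#2 t=0s: ALLOW
  req#3 t=0s: ALLOW
  req#4 t=0s: ALLOW
  req#5 t=0s: ALLOW
  req#6 t=1s: ALLOW
  req#7 t=1s: DENY

Answer: AAAAAAD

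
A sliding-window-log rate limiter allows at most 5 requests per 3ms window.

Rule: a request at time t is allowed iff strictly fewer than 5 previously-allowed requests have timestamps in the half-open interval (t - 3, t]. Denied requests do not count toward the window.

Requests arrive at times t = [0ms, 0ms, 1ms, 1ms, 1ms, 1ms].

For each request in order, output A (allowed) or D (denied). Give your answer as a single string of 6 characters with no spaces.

Tracking allowed requests in the window:
  req#1 t=0ms: ALLOW
  req#2 t=0ms: ALLOW
  req#3 t=1ms: ALLOW
  req#4 t=1ms: ALLOW
  req#5 t=1ms: ALLOW
  req#6 t=1ms: DENY

Answer: AAAAAD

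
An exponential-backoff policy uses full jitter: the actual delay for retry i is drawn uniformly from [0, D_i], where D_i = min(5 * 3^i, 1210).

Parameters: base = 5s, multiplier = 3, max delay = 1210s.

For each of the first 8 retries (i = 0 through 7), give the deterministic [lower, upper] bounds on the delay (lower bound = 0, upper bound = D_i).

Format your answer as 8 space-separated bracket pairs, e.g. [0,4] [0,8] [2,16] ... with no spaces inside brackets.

Answer: [0,5] [0,15] [0,45] [0,135] [0,405] [0,1210] [0,1210] [0,1210]

Derivation:
Computing bounds per retry:
  i=0: D_i=min(5*3^0,1210)=5, bounds=[0,5]
  i=1: D_i=min(5*3^1,1210)=15, bounds=[0,15]
  i=2: D_i=min(5*3^2,1210)=45, bounds=[0,45]
  i=3: D_i=min(5*3^3,1210)=135, bounds=[0,135]
  i=4: D_i=min(5*3^4,1210)=405, bounds=[0,405]
  i=5: D_i=min(5*3^5,1210)=1210, bounds=[0,1210]
  i=6: D_i=min(5*3^6,1210)=1210, bounds=[0,1210]
  i=7: D_i=min(5*3^7,1210)=1210, bounds=[0,1210]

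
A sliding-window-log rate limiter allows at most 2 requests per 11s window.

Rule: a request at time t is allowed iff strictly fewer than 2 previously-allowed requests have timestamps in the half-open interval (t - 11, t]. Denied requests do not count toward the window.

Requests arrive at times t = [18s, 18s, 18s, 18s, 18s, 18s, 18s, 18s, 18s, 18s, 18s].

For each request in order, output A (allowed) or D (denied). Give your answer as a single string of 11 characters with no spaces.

Answer: AADDDDDDDDD

Derivation:
Tracking allowed requests in the window:
  req#1 t=18s: ALLOW
  req#2 t=18s: ALLOW
  req#3 t=18s: DENY
  req#4 t=18s: DENY
  req#5 t=18s: DENY
  req#6 t=18s: DENY
  req#7 t=18s: DENY
  req#8 t=18s: DENY
  req#9 t=18s: DENY
  req#10 t=18s: DENY
  req#11 t=18s: DENY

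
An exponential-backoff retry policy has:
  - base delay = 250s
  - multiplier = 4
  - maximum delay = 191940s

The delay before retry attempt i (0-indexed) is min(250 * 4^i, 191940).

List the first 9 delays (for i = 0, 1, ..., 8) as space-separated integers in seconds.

Computing each delay:
  i=0: min(250*4^0, 191940) = 250
  i=1: min(250*4^1, 191940) = 1000
  i=2: min(250*4^2, 191940) = 4000
  i=3: min(250*4^3, 191940) = 16000
  i=4: min(250*4^4, 191940) = 64000
  i=5: min(250*4^5, 191940) = 191940
  i=6: min(250*4^6, 191940) = 191940
  i=7: min(250*4^7, 191940) = 191940
  i=8: min(250*4^8, 191940) = 191940

Answer: 250 1000 4000 16000 64000 191940 191940 191940 191940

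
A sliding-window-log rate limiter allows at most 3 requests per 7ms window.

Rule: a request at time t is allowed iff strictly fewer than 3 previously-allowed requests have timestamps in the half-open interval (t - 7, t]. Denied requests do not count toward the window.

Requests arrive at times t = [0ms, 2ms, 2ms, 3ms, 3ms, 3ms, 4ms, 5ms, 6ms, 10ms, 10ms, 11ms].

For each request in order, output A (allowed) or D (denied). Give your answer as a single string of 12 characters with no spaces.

Tracking allowed requests in the window:
  req#1 t=0ms: ALLOW
  req#2 t=2ms: ALLOW
  req#3 t=2ms: ALLOW
  req#4 t=3ms: DENY
  req#5 t=3ms: DENY
  req#6 t=3ms: DENY
  req#7 t=4ms: DENY
  req#8 t=5ms: DENY
  req#9 t=6ms: DENY
  req#10 t=10ms: ALLOW
  req#11 t=10ms: ALLOW
  req#12 t=11ms: ALLOW

Answer: AAADDDDDDAAA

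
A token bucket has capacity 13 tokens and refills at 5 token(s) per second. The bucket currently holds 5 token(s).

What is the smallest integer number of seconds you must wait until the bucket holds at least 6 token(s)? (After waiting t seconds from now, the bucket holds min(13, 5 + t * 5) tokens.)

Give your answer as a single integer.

Need 5 + t * 5 >= 6, so t >= 1/5.
Smallest integer t = ceil(1/5) = 1.

Answer: 1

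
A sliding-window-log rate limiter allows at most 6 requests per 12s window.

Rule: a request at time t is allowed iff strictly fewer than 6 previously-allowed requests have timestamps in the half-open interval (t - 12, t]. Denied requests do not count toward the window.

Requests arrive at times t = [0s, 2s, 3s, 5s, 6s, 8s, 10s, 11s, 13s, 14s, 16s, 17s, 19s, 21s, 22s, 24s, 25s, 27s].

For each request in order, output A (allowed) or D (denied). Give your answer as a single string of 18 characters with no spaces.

Answer: AAAAAADDAAAAAADDAA

Derivation:
Tracking allowed requests in the window:
  req#1 t=0s: ALLOW
  req#2 t=2s: ALLOW
  req#3 t=3s: ALLOW
  req#4 t=5s: ALLOW
  req#5 t=6s: ALLOW
  req#6 t=8s: ALLOW
  req#7 t=10s: DENY
  req#8 t=11s: DENY
  req#9 t=13s: ALLOW
  req#10 t=14s: ALLOW
  req#11 t=16s: ALLOW
  req#12 t=17s: ALLOW
  req#13 t=19s: ALLOW
  req#14 t=21s: ALLOW
  req#15 t=22s: DENY
  req#16 t=24s: DENY
  req#17 t=25s: ALLOW
  req#18 t=27s: ALLOW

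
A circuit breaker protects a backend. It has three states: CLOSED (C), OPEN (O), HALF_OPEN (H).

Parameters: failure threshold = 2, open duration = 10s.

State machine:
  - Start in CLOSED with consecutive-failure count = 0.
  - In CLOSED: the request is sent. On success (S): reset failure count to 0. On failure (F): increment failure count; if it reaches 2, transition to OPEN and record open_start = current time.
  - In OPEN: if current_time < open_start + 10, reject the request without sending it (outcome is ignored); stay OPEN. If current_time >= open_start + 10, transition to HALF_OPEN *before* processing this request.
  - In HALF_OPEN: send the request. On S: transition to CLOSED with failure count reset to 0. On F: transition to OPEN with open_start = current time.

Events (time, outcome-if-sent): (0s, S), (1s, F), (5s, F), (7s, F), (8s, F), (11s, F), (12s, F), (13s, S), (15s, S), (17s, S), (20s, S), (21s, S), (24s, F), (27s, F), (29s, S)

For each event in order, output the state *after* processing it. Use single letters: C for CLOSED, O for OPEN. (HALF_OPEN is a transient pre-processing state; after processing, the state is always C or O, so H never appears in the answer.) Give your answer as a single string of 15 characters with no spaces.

State after each event:
  event#1 t=0s outcome=S: state=CLOSED
  event#2 t=1s outcome=F: state=CLOSED
  event#3 t=5s outcome=F: state=OPEN
  event#4 t=7s outcome=F: state=OPEN
  event#5 t=8s outcome=F: state=OPEN
  event#6 t=11s outcome=F: state=OPEN
  event#7 t=12s outcome=F: state=OPEN
  event#8 t=13s outcome=S: state=OPEN
  event#9 t=15s outcome=S: state=CLOSED
  event#10 t=17s outcome=S: state=CLOSED
  event#11 t=20s outcome=S: state=CLOSED
  event#12 t=21s outcome=S: state=CLOSED
  event#13 t=24s outcome=F: state=CLOSED
  event#14 t=27s outcome=F: state=OPEN
  event#15 t=29s outcome=S: state=OPEN

Answer: CCOOOOOOCCCCCOO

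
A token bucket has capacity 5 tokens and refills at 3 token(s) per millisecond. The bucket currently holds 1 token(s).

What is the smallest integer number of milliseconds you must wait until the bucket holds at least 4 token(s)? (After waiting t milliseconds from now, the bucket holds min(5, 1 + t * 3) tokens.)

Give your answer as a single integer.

Need 1 + t * 3 >= 4, so t >= 3/3.
Smallest integer t = ceil(3/3) = 1.

Answer: 1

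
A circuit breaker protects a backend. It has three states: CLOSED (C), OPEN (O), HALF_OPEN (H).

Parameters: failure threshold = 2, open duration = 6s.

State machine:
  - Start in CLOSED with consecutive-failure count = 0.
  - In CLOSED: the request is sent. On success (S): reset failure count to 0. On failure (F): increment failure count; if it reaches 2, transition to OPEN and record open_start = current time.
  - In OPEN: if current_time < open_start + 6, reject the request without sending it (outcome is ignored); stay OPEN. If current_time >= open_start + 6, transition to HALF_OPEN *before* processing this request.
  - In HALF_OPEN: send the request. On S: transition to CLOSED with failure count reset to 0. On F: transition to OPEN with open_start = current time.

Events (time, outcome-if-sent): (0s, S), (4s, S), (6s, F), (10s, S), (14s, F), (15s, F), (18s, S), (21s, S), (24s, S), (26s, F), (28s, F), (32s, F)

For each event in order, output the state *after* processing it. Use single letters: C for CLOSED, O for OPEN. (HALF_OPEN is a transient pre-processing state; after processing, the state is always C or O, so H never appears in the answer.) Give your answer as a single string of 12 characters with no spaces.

State after each event:
  event#1 t=0s outcome=S: state=CLOSED
  event#2 t=4s outcome=S: state=CLOSED
  event#3 t=6s outcome=F: state=CLOSED
  event#4 t=10s outcome=S: state=CLOSED
  event#5 t=14s outcome=F: state=CLOSED
  event#6 t=15s outcome=F: state=OPEN
  event#7 t=18s outcome=S: state=OPEN
  event#8 t=21s outcome=S: state=CLOSED
  event#9 t=24s outcome=S: state=CLOSED
  event#10 t=26s outcome=F: state=CLOSED
  event#11 t=28s outcome=F: state=OPEN
  event#12 t=32s outcome=F: state=OPEN

Answer: CCCCCOOCCCOO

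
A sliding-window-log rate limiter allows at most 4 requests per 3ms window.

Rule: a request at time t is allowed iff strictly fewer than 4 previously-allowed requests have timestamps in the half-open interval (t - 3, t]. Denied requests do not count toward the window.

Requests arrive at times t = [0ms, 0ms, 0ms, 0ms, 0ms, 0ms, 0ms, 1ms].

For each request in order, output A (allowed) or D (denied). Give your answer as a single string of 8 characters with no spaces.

Tracking allowed requests in the window:
  req#1 t=0ms: ALLOW
  req#2 t=0ms: ALLOW
  req#3 t=0ms: ALLOW
  req#4 t=0ms: ALLOW
  req#5 t=0ms: DENY
  req#6 t=0ms: DENY
  req#7 t=0ms: DENY
  req#8 t=1ms: DENY

Answer: AAAADDDD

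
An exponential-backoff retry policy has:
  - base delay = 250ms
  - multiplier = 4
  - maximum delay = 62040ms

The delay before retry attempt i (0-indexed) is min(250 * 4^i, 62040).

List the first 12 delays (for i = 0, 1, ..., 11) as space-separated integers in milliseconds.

Answer: 250 1000 4000 16000 62040 62040 62040 62040 62040 62040 62040 62040

Derivation:
Computing each delay:
  i=0: min(250*4^0, 62040) = 250
  i=1: min(250*4^1, 62040) = 1000
  i=2: min(250*4^2, 62040) = 4000
  i=3: min(250*4^3, 62040) = 16000
  i=4: min(250*4^4, 62040) = 62040
  i=5: min(250*4^5, 62040) = 62040
  i=6: min(250*4^6, 62040) = 62040
  i=7: min(250*4^7, 62040) = 62040
  i=8: min(250*4^8, 62040) = 62040
  i=9: min(250*4^9, 62040) = 62040
  i=10: min(250*4^10, 62040) = 62040
  i=11: min(250*4^11, 62040) = 62040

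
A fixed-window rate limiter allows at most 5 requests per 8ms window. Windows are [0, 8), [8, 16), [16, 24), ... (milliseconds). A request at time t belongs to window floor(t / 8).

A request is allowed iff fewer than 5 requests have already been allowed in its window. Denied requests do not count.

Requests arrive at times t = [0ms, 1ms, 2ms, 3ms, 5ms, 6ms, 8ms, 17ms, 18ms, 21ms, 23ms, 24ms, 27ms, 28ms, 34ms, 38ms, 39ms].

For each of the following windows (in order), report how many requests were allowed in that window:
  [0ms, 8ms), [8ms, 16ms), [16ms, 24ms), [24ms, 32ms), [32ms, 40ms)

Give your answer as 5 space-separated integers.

Processing requests:
  req#1 t=0ms (window 0): ALLOW
  req#2 t=1ms (window 0): ALLOW
  req#3 t=2ms (window 0): ALLOW
  req#4 t=3ms (window 0): ALLOW
  req#5 t=5ms (window 0): ALLOW
  req#6 t=6ms (window 0): DENY
  req#7 t=8ms (window 1): ALLOW
  req#8 t=17ms (window 2): ALLOW
  req#9 t=18ms (window 2): ALLOW
  req#10 t=21ms (window 2): ALLOW
  req#11 t=23ms (window 2): ALLOW
  req#12 t=24ms (window 3): ALLOW
  req#13 t=27ms (window 3): ALLOW
  req#14 t=28ms (window 3): ALLOW
  req#15 t=34ms (window 4): ALLOW
  req#16 t=38ms (window 4): ALLOW
  req#17 t=39ms (window 4): ALLOW

Allowed counts by window: 5 1 4 3 3

Answer: 5 1 4 3 3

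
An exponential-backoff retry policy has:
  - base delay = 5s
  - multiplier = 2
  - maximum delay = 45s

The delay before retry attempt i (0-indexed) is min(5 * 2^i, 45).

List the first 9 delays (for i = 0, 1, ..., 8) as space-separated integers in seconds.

Answer: 5 10 20 40 45 45 45 45 45

Derivation:
Computing each delay:
  i=0: min(5*2^0, 45) = 5
  i=1: min(5*2^1, 45) = 10
  i=2: min(5*2^2, 45) = 20
  i=3: min(5*2^3, 45) = 40
  i=4: min(5*2^4, 45) = 45
  i=5: min(5*2^5, 45) = 45
  i=6: min(5*2^6, 45) = 45
  i=7: min(5*2^7, 45) = 45
  i=8: min(5*2^8, 45) = 45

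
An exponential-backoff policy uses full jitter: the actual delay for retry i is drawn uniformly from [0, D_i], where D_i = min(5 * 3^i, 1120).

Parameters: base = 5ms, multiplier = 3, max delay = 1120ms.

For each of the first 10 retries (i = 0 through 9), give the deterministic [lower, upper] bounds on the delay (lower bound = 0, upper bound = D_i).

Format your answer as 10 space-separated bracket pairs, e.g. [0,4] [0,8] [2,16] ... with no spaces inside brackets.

Answer: [0,5] [0,15] [0,45] [0,135] [0,405] [0,1120] [0,1120] [0,1120] [0,1120] [0,1120]

Derivation:
Computing bounds per retry:
  i=0: D_i=min(5*3^0,1120)=5, bounds=[0,5]
  i=1: D_i=min(5*3^1,1120)=15, bounds=[0,15]
  i=2: D_i=min(5*3^2,1120)=45, bounds=[0,45]
  i=3: D_i=min(5*3^3,1120)=135, bounds=[0,135]
  i=4: D_i=min(5*3^4,1120)=405, bounds=[0,405]
  i=5: D_i=min(5*3^5,1120)=1120, bounds=[0,1120]
  i=6: D_i=min(5*3^6,1120)=1120, bounds=[0,1120]
  i=7: D_i=min(5*3^7,1120)=1120, bounds=[0,1120]
  i=8: D_i=min(5*3^8,1120)=1120, bounds=[0,1120]
  i=9: D_i=min(5*3^9,1120)=1120, bounds=[0,1120]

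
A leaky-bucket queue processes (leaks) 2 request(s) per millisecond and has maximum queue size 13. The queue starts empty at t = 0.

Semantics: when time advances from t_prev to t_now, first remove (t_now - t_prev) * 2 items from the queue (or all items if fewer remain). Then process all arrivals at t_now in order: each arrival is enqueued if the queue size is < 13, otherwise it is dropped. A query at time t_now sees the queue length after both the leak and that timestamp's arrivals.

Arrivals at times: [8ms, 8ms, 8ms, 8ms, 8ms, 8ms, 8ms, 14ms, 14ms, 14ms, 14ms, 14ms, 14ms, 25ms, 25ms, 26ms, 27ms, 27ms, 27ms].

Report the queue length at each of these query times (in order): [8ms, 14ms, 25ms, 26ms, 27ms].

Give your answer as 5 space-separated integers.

Answer: 7 6 2 1 3

Derivation:
Queue lengths at query times:
  query t=8ms: backlog = 7
  query t=14ms: backlog = 6
  query t=25ms: backlog = 2
  query t=26ms: backlog = 1
  query t=27ms: backlog = 3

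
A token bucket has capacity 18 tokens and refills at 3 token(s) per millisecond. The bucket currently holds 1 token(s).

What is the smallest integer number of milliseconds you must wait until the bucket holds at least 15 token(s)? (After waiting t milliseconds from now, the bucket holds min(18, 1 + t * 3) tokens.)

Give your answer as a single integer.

Need 1 + t * 3 >= 15, so t >= 14/3.
Smallest integer t = ceil(14/3) = 5.

Answer: 5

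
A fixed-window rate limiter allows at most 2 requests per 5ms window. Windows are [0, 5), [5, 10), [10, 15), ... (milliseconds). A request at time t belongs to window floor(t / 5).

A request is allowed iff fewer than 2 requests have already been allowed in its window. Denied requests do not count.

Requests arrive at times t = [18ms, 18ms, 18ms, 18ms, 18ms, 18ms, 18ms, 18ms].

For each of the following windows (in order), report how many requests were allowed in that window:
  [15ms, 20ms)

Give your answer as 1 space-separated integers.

Answer: 2

Derivation:
Processing requests:
  req#1 t=18ms (window 3): ALLOW
  req#2 t=18ms (window 3): ALLOW
  req#3 t=18ms (window 3): DENY
  req#4 t=18ms (window 3): DENY
  req#5 t=18ms (window 3): DENY
  req#6 t=18ms (window 3): DENY
  req#7 t=18ms (window 3): DENY
  req#8 t=18ms (window 3): DENY

Allowed counts by window: 2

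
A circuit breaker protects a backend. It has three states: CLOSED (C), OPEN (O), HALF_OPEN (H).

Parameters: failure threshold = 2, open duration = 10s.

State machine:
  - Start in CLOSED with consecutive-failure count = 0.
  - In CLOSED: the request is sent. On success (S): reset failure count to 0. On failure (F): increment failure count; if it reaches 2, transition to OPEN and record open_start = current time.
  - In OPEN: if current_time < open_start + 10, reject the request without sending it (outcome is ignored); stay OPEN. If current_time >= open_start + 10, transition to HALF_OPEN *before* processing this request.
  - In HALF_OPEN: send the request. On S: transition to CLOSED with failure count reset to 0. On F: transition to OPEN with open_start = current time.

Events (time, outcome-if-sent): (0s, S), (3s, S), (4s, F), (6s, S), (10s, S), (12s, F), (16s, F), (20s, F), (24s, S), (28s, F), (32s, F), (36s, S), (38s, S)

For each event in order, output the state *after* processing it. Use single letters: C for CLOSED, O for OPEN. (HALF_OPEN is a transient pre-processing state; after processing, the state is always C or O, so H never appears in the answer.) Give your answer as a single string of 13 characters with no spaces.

Answer: CCCCCCOOOOOOC

Derivation:
State after each event:
  event#1 t=0s outcome=S: state=CLOSED
  event#2 t=3s outcome=S: state=CLOSED
  event#3 t=4s outcome=F: state=CLOSED
  event#4 t=6s outcome=S: state=CLOSED
  event#5 t=10s outcome=S: state=CLOSED
  event#6 t=12s outcome=F: state=CLOSED
  event#7 t=16s outcome=F: state=OPEN
  event#8 t=20s outcome=F: state=OPEN
  event#9 t=24s outcome=S: state=OPEN
  event#10 t=28s outcome=F: state=OPEN
  event#11 t=32s outcome=F: state=OPEN
  event#12 t=36s outcome=S: state=OPEN
  event#13 t=38s outcome=S: state=CLOSED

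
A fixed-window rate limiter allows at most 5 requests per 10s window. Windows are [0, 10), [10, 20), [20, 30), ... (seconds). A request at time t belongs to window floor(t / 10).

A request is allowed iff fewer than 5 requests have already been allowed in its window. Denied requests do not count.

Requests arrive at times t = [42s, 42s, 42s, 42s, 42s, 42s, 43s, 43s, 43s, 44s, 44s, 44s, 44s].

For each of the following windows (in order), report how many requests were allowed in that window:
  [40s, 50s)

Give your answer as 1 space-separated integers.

Answer: 5

Derivation:
Processing requests:
  req#1 t=42s (window 4): ALLOW
  req#2 t=42s (window 4): ALLOW
  req#3 t=42s (window 4): ALLOW
  req#4 t=42s (window 4): ALLOW
  req#5 t=42s (window 4): ALLOW
  req#6 t=42s (window 4): DENY
  req#7 t=43s (window 4): DENY
  req#8 t=43s (window 4): DENY
  req#9 t=43s (window 4): DENY
  req#10 t=44s (window 4): DENY
  req#11 t=44s (window 4): DENY
  req#12 t=44s (window 4): DENY
  req#13 t=44s (window 4): DENY

Allowed counts by window: 5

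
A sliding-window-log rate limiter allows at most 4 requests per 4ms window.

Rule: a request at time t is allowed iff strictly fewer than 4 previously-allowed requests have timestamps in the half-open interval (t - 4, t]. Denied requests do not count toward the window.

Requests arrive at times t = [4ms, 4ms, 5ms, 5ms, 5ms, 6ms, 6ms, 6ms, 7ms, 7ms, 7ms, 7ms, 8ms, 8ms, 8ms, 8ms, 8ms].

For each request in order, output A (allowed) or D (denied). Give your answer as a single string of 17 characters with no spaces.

Answer: AAAADDDDDDDDAADDD

Derivation:
Tracking allowed requests in the window:
  req#1 t=4ms: ALLOW
  req#2 t=4ms: ALLOW
  req#3 t=5ms: ALLOW
  req#4 t=5ms: ALLOW
  req#5 t=5ms: DENY
  req#6 t=6ms: DENY
  req#7 t=6ms: DENY
  req#8 t=6ms: DENY
  req#9 t=7ms: DENY
  req#10 t=7ms: DENY
  req#11 t=7ms: DENY
  req#12 t=7ms: DENY
  req#13 t=8ms: ALLOW
  req#14 t=8ms: ALLOW
  req#15 t=8ms: DENY
  req#16 t=8ms: DENY
  req#17 t=8ms: DENY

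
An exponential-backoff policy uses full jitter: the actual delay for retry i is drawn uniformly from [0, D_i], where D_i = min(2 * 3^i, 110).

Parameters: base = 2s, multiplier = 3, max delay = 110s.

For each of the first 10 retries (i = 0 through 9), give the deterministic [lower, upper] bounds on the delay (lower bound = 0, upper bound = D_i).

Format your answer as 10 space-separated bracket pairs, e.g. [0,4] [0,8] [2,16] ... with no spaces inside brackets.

Computing bounds per retry:
  i=0: D_i=min(2*3^0,110)=2, bounds=[0,2]
  i=1: D_i=min(2*3^1,110)=6, bounds=[0,6]
  i=2: D_i=min(2*3^2,110)=18, bounds=[0,18]
  i=3: D_i=min(2*3^3,110)=54, bounds=[0,54]
  i=4: D_i=min(2*3^4,110)=110, bounds=[0,110]
  i=5: D_i=min(2*3^5,110)=110, bounds=[0,110]
  i=6: D_i=min(2*3^6,110)=110, bounds=[0,110]
  i=7: D_i=min(2*3^7,110)=110, bounds=[0,110]
  i=8: D_i=min(2*3^8,110)=110, bounds=[0,110]
  i=9: D_i=min(2*3^9,110)=110, bounds=[0,110]

Answer: [0,2] [0,6] [0,18] [0,54] [0,110] [0,110] [0,110] [0,110] [0,110] [0,110]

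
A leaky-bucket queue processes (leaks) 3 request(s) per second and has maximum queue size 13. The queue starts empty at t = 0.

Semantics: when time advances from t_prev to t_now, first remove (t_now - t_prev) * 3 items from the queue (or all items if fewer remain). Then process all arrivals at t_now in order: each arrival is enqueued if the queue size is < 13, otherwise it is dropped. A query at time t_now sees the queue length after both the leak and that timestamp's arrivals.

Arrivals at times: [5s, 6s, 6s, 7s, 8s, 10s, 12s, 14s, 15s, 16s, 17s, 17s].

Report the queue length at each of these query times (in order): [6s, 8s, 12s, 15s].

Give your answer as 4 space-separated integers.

Queue lengths at query times:
  query t=6s: backlog = 2
  query t=8s: backlog = 1
  query t=12s: backlog = 1
  query t=15s: backlog = 1

Answer: 2 1 1 1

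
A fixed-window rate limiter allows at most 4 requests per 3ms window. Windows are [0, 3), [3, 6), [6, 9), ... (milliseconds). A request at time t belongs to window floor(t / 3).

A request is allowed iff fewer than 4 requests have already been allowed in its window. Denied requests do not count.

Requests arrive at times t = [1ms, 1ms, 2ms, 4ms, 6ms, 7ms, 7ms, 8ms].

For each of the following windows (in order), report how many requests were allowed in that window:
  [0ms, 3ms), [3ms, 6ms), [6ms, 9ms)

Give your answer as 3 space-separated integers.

Answer: 3 1 4

Derivation:
Processing requests:
  req#1 t=1ms (window 0): ALLOW
  req#2 t=1ms (window 0): ALLOW
  req#3 t=2ms (window 0): ALLOW
  req#4 t=4ms (window 1): ALLOW
  req#5 t=6ms (window 2): ALLOW
  req#6 t=7ms (window 2): ALLOW
  req#7 t=7ms (window 2): ALLOW
  req#8 t=8ms (window 2): ALLOW

Allowed counts by window: 3 1 4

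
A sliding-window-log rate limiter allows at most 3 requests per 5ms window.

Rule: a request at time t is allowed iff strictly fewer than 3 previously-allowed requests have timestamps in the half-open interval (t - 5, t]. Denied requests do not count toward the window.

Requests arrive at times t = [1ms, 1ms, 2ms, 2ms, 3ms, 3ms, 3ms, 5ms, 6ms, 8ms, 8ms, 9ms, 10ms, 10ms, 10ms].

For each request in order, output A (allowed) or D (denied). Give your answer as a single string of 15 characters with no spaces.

Answer: AAADDDDDAAADDDD

Derivation:
Tracking allowed requests in the window:
  req#1 t=1ms: ALLOW
  req#2 t=1ms: ALLOW
  req#3 t=2ms: ALLOW
  req#4 t=2ms: DENY
  req#5 t=3ms: DENY
  req#6 t=3ms: DENY
  req#7 t=3ms: DENY
  req#8 t=5ms: DENY
  req#9 t=6ms: ALLOW
  req#10 t=8ms: ALLOW
  req#11 t=8ms: ALLOW
  req#12 t=9ms: DENY
  req#13 t=10ms: DENY
  req#14 t=10ms: DENY
  req#15 t=10ms: DENY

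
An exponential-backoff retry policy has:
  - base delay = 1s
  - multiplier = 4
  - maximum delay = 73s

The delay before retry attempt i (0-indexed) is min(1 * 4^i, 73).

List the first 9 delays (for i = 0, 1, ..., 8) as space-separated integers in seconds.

Answer: 1 4 16 64 73 73 73 73 73

Derivation:
Computing each delay:
  i=0: min(1*4^0, 73) = 1
  i=1: min(1*4^1, 73) = 4
  i=2: min(1*4^2, 73) = 16
  i=3: min(1*4^3, 73) = 64
  i=4: min(1*4^4, 73) = 73
  i=5: min(1*4^5, 73) = 73
  i=6: min(1*4^6, 73) = 73
  i=7: min(1*4^7, 73) = 73
  i=8: min(1*4^8, 73) = 73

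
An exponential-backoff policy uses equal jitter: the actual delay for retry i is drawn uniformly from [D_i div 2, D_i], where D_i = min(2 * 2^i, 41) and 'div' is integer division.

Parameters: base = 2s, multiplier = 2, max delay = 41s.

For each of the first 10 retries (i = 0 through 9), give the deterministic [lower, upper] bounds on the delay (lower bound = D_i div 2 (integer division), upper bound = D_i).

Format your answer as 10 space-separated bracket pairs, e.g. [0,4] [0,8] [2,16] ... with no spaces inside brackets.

Answer: [1,2] [2,4] [4,8] [8,16] [16,32] [20,41] [20,41] [20,41] [20,41] [20,41]

Derivation:
Computing bounds per retry:
  i=0: D_i=min(2*2^0,41)=2, bounds=[1,2]
  i=1: D_i=min(2*2^1,41)=4, bounds=[2,4]
  i=2: D_i=min(2*2^2,41)=8, bounds=[4,8]
  i=3: D_i=min(2*2^3,41)=16, bounds=[8,16]
  i=4: D_i=min(2*2^4,41)=32, bounds=[16,32]
  i=5: D_i=min(2*2^5,41)=41, bounds=[20,41]
  i=6: D_i=min(2*2^6,41)=41, bounds=[20,41]
  i=7: D_i=min(2*2^7,41)=41, bounds=[20,41]
  i=8: D_i=min(2*2^8,41)=41, bounds=[20,41]
  i=9: D_i=min(2*2^9,41)=41, bounds=[20,41]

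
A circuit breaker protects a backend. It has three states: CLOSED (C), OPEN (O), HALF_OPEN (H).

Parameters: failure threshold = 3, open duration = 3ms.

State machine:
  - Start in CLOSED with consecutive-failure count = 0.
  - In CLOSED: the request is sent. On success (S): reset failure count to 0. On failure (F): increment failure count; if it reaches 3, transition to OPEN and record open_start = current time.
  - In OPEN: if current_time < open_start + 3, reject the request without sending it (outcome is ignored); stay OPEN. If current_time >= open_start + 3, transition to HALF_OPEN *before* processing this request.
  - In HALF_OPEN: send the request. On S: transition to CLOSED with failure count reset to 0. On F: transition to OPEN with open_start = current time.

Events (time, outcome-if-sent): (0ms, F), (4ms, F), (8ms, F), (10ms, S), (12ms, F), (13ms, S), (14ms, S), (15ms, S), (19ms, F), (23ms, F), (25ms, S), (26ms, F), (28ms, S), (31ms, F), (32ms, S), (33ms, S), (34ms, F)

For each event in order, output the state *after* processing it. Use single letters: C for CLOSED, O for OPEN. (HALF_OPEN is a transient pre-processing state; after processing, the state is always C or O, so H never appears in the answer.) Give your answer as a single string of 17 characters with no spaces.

State after each event:
  event#1 t=0ms outcome=F: state=CLOSED
  event#2 t=4ms outcome=F: state=CLOSED
  event#3 t=8ms outcome=F: state=OPEN
  event#4 t=10ms outcome=S: state=OPEN
  event#5 t=12ms outcome=F: state=OPEN
  event#6 t=13ms outcome=S: state=OPEN
  event#7 t=14ms outcome=S: state=OPEN
  event#8 t=15ms outcome=S: state=CLOSED
  event#9 t=19ms outcome=F: state=CLOSED
  event#10 t=23ms outcome=F: state=CLOSED
  event#11 t=25ms outcome=S: state=CLOSED
  event#12 t=26ms outcome=F: state=CLOSED
  event#13 t=28ms outcome=S: state=CLOSED
  event#14 t=31ms outcome=F: state=CLOSED
  event#15 t=32ms outcome=S: state=CLOSED
  event#16 t=33ms outcome=S: state=CLOSED
  event#17 t=34ms outcome=F: state=CLOSED

Answer: CCOOOOOCCCCCCCCCC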